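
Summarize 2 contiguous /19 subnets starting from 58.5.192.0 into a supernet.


Original prefix: /19
Number of subnets: 2 = 2^1
New prefix = 19 - 1 = 18
Supernet: 58.5.192.0/18


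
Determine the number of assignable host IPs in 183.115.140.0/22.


Host bits = 32 - 22 = 10
Total addresses = 2^10 = 1024
Usable = total - 2 (network and broadcast)
Usable hosts: 1022


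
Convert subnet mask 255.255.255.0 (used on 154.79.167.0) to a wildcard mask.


Subnet mask: 255.255.255.0
Wildcard = 255.255.255.255 - subnet mask
255 - 255 = 0
255 - 255 = 0
255 - 255 = 0
255 - 0 = 255
Wildcard: 0.0.0.255


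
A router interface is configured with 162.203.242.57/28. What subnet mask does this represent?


/28 means 28 network bits, 4 host bits
Binary: 11111111111111111111111111110000
Mask: 255.255.255.240


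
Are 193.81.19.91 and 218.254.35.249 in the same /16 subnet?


Mask: 255.255.0.0
193.81.19.91 AND mask = 193.81.0.0
218.254.35.249 AND mask = 218.254.0.0
No, different subnets (193.81.0.0 vs 218.254.0.0)


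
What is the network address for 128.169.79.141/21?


IP:   10000000.10101001.01001111.10001101
Mask: 11111111.11111111.11111000.00000000
AND operation:
Net:  10000000.10101001.01001000.00000000
Network: 128.169.72.0/21


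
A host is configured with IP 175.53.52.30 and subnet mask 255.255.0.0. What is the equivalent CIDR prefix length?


Binary: 11111111.11111111.00000000.00000000
Count leading 1s
Prefix: /16


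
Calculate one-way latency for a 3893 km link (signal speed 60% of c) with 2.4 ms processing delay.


Speed = 0.6 * 3e5 km/s = 180000 km/s
Propagation delay = 3893 / 180000 = 0.0216 s = 21.6278 ms
Processing delay = 2.4 ms
Total one-way latency = 24.0278 ms


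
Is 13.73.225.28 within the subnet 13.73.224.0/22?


Subnet network: 13.73.224.0
Test IP AND mask: 13.73.224.0
Yes, 13.73.225.28 is in 13.73.224.0/22


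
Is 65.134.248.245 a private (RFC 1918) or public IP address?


RFC 1918 private ranges:
  10.0.0.0/8 (10.0.0.0 - 10.255.255.255)
  172.16.0.0/12 (172.16.0.0 - 172.31.255.255)
  192.168.0.0/16 (192.168.0.0 - 192.168.255.255)
Public (not in any RFC 1918 range)


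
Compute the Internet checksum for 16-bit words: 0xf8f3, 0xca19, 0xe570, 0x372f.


Sum all words (with carry folding):
+ 0xf8f3 = 0xf8f3
+ 0xca19 = 0xc30d
+ 0xe570 = 0xa87e
+ 0x372f = 0xdfad
One's complement: ~0xdfad
Checksum = 0x2052


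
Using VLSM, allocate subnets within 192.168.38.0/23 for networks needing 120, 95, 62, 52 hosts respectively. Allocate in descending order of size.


120 hosts -> /25 (126 usable): 192.168.38.0/25
95 hosts -> /25 (126 usable): 192.168.38.128/25
62 hosts -> /26 (62 usable): 192.168.39.0/26
52 hosts -> /26 (62 usable): 192.168.39.64/26
Allocation: 192.168.38.0/25 (120 hosts, 126 usable); 192.168.38.128/25 (95 hosts, 126 usable); 192.168.39.0/26 (62 hosts, 62 usable); 192.168.39.64/26 (52 hosts, 62 usable)


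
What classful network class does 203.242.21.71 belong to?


First octet: 203
Binary: 11001011
110xxxxx -> Class C (192-223)
Class C, default mask 255.255.255.0 (/24)


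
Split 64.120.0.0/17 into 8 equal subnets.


New prefix = 17 + 3 = 20
Each subnet has 4096 addresses
  64.120.0.0/20
  64.120.16.0/20
  64.120.32.0/20
  64.120.48.0/20
  64.120.64.0/20
  64.120.80.0/20
  64.120.96.0/20
  64.120.112.0/20
Subnets: 64.120.0.0/20, 64.120.16.0/20, 64.120.32.0/20, 64.120.48.0/20, 64.120.64.0/20, 64.120.80.0/20, 64.120.96.0/20, 64.120.112.0/20


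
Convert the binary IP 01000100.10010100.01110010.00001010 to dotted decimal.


01000100 = 68
10010100 = 148
01110010 = 114
00001010 = 10
IP: 68.148.114.10


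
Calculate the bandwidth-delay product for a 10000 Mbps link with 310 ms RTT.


BDP = bandwidth * RTT
= 10000 Mbps * 310 ms
= 10000 * 1e6 * 310 / 1000 bits
= 3100000000 bits
= 387500000 bytes
= 378417.9688 KB
BDP = 3100000000 bits (387500000 bytes)


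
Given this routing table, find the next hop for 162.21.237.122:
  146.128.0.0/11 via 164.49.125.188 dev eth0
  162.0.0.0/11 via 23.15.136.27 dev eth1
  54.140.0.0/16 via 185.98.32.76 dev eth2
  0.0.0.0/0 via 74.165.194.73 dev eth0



Longest prefix match for 162.21.237.122:
  /11 146.128.0.0: no
  /11 162.0.0.0: MATCH
  /16 54.140.0.0: no
  /0 0.0.0.0: MATCH
Selected: next-hop 23.15.136.27 via eth1 (matched /11)


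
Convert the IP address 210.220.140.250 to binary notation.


210 = 11010010
220 = 11011100
140 = 10001100
250 = 11111010
Binary: 11010010.11011100.10001100.11111010


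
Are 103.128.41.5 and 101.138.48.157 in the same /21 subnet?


Mask: 255.255.248.0
103.128.41.5 AND mask = 103.128.40.0
101.138.48.157 AND mask = 101.138.48.0
No, different subnets (103.128.40.0 vs 101.138.48.0)


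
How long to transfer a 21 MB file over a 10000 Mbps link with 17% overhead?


Effective throughput = 10000 * (1 - 17/100) = 8300 Mbps
File size in Mb = 21 * 8 = 168 Mb
Time = 168 / 8300
Time = 0.0202 seconds


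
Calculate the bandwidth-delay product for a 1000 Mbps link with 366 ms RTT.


BDP = bandwidth * RTT
= 1000 Mbps * 366 ms
= 1000 * 1e6 * 366 / 1000 bits
= 366000000 bits
= 45750000 bytes
= 44677.7344 KB
BDP = 366000000 bits (45750000 bytes)


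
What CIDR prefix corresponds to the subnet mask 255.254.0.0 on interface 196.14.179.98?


Binary: 11111111.11111110.00000000.00000000
Count leading 1s
Prefix: /15


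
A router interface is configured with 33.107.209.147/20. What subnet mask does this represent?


/20 means 20 network bits, 12 host bits
Binary: 11111111111111111111000000000000
Mask: 255.255.240.0


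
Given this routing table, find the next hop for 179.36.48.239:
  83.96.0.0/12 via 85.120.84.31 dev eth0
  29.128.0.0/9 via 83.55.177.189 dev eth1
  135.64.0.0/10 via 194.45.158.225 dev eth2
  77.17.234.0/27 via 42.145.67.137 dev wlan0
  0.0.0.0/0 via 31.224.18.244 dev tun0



Longest prefix match for 179.36.48.239:
  /12 83.96.0.0: no
  /9 29.128.0.0: no
  /10 135.64.0.0: no
  /27 77.17.234.0: no
  /0 0.0.0.0: MATCH
Selected: next-hop 31.224.18.244 via tun0 (matched /0)


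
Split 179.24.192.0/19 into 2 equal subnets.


New prefix = 19 + 1 = 20
Each subnet has 4096 addresses
  179.24.192.0/20
  179.24.208.0/20
Subnets: 179.24.192.0/20, 179.24.208.0/20


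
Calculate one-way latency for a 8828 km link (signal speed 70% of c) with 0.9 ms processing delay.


Speed = 0.7 * 3e5 km/s = 210000 km/s
Propagation delay = 8828 / 210000 = 0.042 s = 42.0381 ms
Processing delay = 0.9 ms
Total one-way latency = 42.9381 ms


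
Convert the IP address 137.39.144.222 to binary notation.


137 = 10001001
39 = 00100111
144 = 10010000
222 = 11011110
Binary: 10001001.00100111.10010000.11011110


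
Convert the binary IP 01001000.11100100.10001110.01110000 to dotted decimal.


01001000 = 72
11100100 = 228
10001110 = 142
01110000 = 112
IP: 72.228.142.112


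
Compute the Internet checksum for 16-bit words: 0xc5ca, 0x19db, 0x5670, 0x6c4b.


Sum all words (with carry folding):
+ 0xc5ca = 0xc5ca
+ 0x19db = 0xdfa5
+ 0x5670 = 0x3616
+ 0x6c4b = 0xa261
One's complement: ~0xa261
Checksum = 0x5d9e


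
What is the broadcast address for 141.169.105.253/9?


Network: 141.128.0.0/9
Host bits = 23
Set all host bits to 1:
Broadcast: 141.255.255.255


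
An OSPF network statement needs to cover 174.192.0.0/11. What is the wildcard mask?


Subnet mask: 255.224.0.0
Wildcard = 255.255.255.255 - subnet mask
255 - 255 = 0
255 - 224 = 31
255 - 0 = 255
255 - 0 = 255
Wildcard: 0.31.255.255


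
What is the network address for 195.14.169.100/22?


IP:   11000011.00001110.10101001.01100100
Mask: 11111111.11111111.11111100.00000000
AND operation:
Net:  11000011.00001110.10101000.00000000
Network: 195.14.168.0/22


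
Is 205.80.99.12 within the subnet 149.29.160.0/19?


Subnet network: 149.29.160.0
Test IP AND mask: 205.80.96.0
No, 205.80.99.12 is not in 149.29.160.0/19


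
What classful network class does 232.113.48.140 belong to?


First octet: 232
Binary: 11101000
1110xxxx -> Class D (224-239)
Class D (multicast), default mask N/A


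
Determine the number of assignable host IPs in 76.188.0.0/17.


Host bits = 32 - 17 = 15
Total addresses = 2^15 = 32768
Usable = total - 2 (network and broadcast)
Usable hosts: 32766


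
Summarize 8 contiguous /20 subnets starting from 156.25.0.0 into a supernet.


Original prefix: /20
Number of subnets: 8 = 2^3
New prefix = 20 - 3 = 17
Supernet: 156.25.0.0/17


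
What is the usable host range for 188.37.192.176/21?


Network: 188.37.192.0
Broadcast: 188.37.199.255
First usable = network + 1
Last usable = broadcast - 1
Range: 188.37.192.1 to 188.37.199.254


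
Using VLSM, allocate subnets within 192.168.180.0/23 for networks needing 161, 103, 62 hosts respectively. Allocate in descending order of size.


161 hosts -> /24 (254 usable): 192.168.180.0/24
103 hosts -> /25 (126 usable): 192.168.181.0/25
62 hosts -> /26 (62 usable): 192.168.181.128/26
Allocation: 192.168.180.0/24 (161 hosts, 254 usable); 192.168.181.0/25 (103 hosts, 126 usable); 192.168.181.128/26 (62 hosts, 62 usable)


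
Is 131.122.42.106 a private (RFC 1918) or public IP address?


RFC 1918 private ranges:
  10.0.0.0/8 (10.0.0.0 - 10.255.255.255)
  172.16.0.0/12 (172.16.0.0 - 172.31.255.255)
  192.168.0.0/16 (192.168.0.0 - 192.168.255.255)
Public (not in any RFC 1918 range)


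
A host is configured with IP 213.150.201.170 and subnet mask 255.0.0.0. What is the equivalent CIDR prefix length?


Binary: 11111111.00000000.00000000.00000000
Count leading 1s
Prefix: /8


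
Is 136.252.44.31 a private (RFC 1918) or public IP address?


RFC 1918 private ranges:
  10.0.0.0/8 (10.0.0.0 - 10.255.255.255)
  172.16.0.0/12 (172.16.0.0 - 172.31.255.255)
  192.168.0.0/16 (192.168.0.0 - 192.168.255.255)
Public (not in any RFC 1918 range)


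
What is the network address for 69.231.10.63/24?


IP:   01000101.11100111.00001010.00111111
Mask: 11111111.11111111.11111111.00000000
AND operation:
Net:  01000101.11100111.00001010.00000000
Network: 69.231.10.0/24


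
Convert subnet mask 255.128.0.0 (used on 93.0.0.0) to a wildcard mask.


Subnet mask: 255.128.0.0
Wildcard = 255.255.255.255 - subnet mask
255 - 255 = 0
255 - 128 = 127
255 - 0 = 255
255 - 0 = 255
Wildcard: 0.127.255.255


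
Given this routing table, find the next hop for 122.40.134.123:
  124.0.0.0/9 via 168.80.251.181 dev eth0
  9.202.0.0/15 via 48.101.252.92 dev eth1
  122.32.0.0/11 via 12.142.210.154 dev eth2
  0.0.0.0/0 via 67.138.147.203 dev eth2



Longest prefix match for 122.40.134.123:
  /9 124.0.0.0: no
  /15 9.202.0.0: no
  /11 122.32.0.0: MATCH
  /0 0.0.0.0: MATCH
Selected: next-hop 12.142.210.154 via eth2 (matched /11)


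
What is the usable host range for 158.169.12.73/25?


Network: 158.169.12.0
Broadcast: 158.169.12.127
First usable = network + 1
Last usable = broadcast - 1
Range: 158.169.12.1 to 158.169.12.126


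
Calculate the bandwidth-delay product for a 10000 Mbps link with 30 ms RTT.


BDP = bandwidth * RTT
= 10000 Mbps * 30 ms
= 10000 * 1e6 * 30 / 1000 bits
= 300000000 bits
= 37500000 bytes
= 36621.0938 KB
BDP = 300000000 bits (37500000 bytes)


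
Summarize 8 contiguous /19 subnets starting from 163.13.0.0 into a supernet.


Original prefix: /19
Number of subnets: 8 = 2^3
New prefix = 19 - 3 = 16
Supernet: 163.13.0.0/16


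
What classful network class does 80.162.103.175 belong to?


First octet: 80
Binary: 01010000
0xxxxxxx -> Class A (1-126)
Class A, default mask 255.0.0.0 (/8)


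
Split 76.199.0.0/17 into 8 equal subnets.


New prefix = 17 + 3 = 20
Each subnet has 4096 addresses
  76.199.0.0/20
  76.199.16.0/20
  76.199.32.0/20
  76.199.48.0/20
  76.199.64.0/20
  76.199.80.0/20
  76.199.96.0/20
  76.199.112.0/20
Subnets: 76.199.0.0/20, 76.199.16.0/20, 76.199.32.0/20, 76.199.48.0/20, 76.199.64.0/20, 76.199.80.0/20, 76.199.96.0/20, 76.199.112.0/20


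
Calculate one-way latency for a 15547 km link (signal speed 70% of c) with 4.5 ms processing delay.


Speed = 0.7 * 3e5 km/s = 210000 km/s
Propagation delay = 15547 / 210000 = 0.074 s = 74.0333 ms
Processing delay = 4.5 ms
Total one-way latency = 78.5333 ms


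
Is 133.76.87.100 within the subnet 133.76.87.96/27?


Subnet network: 133.76.87.96
Test IP AND mask: 133.76.87.96
Yes, 133.76.87.100 is in 133.76.87.96/27


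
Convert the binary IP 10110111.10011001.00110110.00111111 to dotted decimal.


10110111 = 183
10011001 = 153
00110110 = 54
00111111 = 63
IP: 183.153.54.63


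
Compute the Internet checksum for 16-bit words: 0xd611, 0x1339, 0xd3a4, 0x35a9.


Sum all words (with carry folding):
+ 0xd611 = 0xd611
+ 0x1339 = 0xe94a
+ 0xd3a4 = 0xbcef
+ 0x35a9 = 0xf298
One's complement: ~0xf298
Checksum = 0x0d67


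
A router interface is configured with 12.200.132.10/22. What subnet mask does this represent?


/22 means 22 network bits, 10 host bits
Binary: 11111111111111111111110000000000
Mask: 255.255.252.0


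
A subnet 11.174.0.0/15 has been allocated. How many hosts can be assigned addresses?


Host bits = 32 - 15 = 17
Total addresses = 2^17 = 131072
Usable = total - 2 (network and broadcast)
Usable hosts: 131070


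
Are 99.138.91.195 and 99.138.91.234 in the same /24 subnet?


Mask: 255.255.255.0
99.138.91.195 AND mask = 99.138.91.0
99.138.91.234 AND mask = 99.138.91.0
Yes, same subnet (99.138.91.0)


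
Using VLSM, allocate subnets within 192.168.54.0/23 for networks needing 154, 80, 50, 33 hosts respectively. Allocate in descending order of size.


154 hosts -> /24 (254 usable): 192.168.54.0/24
80 hosts -> /25 (126 usable): 192.168.55.0/25
50 hosts -> /26 (62 usable): 192.168.55.128/26
33 hosts -> /26 (62 usable): 192.168.55.192/26
Allocation: 192.168.54.0/24 (154 hosts, 254 usable); 192.168.55.0/25 (80 hosts, 126 usable); 192.168.55.128/26 (50 hosts, 62 usable); 192.168.55.192/26 (33 hosts, 62 usable)


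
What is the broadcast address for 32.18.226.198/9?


Network: 32.0.0.0/9
Host bits = 23
Set all host bits to 1:
Broadcast: 32.127.255.255


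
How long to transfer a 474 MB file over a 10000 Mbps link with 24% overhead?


Effective throughput = 10000 * (1 - 24/100) = 7600 Mbps
File size in Mb = 474 * 8 = 3792 Mb
Time = 3792 / 7600
Time = 0.4989 seconds


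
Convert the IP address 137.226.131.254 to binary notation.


137 = 10001001
226 = 11100010
131 = 10000011
254 = 11111110
Binary: 10001001.11100010.10000011.11111110


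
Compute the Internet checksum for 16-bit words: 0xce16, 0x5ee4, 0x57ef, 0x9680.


Sum all words (with carry folding):
+ 0xce16 = 0xce16
+ 0x5ee4 = 0x2cfb
+ 0x57ef = 0x84ea
+ 0x9680 = 0x1b6b
One's complement: ~0x1b6b
Checksum = 0xe494


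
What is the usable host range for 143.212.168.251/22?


Network: 143.212.168.0
Broadcast: 143.212.171.255
First usable = network + 1
Last usable = broadcast - 1
Range: 143.212.168.1 to 143.212.171.254


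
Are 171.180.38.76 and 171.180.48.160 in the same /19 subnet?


Mask: 255.255.224.0
171.180.38.76 AND mask = 171.180.32.0
171.180.48.160 AND mask = 171.180.32.0
Yes, same subnet (171.180.32.0)


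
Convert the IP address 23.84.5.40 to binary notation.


23 = 00010111
84 = 01010100
5 = 00000101
40 = 00101000
Binary: 00010111.01010100.00000101.00101000


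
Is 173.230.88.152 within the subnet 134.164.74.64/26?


Subnet network: 134.164.74.64
Test IP AND mask: 173.230.88.128
No, 173.230.88.152 is not in 134.164.74.64/26


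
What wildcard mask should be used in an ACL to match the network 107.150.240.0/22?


Subnet mask: 255.255.252.0
Wildcard = 255.255.255.255 - subnet mask
255 - 255 = 0
255 - 255 = 0
255 - 252 = 3
255 - 0 = 255
Wildcard: 0.0.3.255


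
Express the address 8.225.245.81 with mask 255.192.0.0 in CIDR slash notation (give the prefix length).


Binary: 11111111.11000000.00000000.00000000
Count leading 1s
Prefix: /10


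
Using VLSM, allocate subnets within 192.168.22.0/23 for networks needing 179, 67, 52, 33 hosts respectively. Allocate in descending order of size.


179 hosts -> /24 (254 usable): 192.168.22.0/24
67 hosts -> /25 (126 usable): 192.168.23.0/25
52 hosts -> /26 (62 usable): 192.168.23.128/26
33 hosts -> /26 (62 usable): 192.168.23.192/26
Allocation: 192.168.22.0/24 (179 hosts, 254 usable); 192.168.23.0/25 (67 hosts, 126 usable); 192.168.23.128/26 (52 hosts, 62 usable); 192.168.23.192/26 (33 hosts, 62 usable)


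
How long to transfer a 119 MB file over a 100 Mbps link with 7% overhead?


Effective throughput = 100 * (1 - 7/100) = 93 Mbps
File size in Mb = 119 * 8 = 952 Mb
Time = 952 / 93
Time = 10.2366 seconds


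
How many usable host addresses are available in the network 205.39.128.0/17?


Host bits = 32 - 17 = 15
Total addresses = 2^15 = 32768
Usable = total - 2 (network and broadcast)
Usable hosts: 32766


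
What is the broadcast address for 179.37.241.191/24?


Network: 179.37.241.0/24
Host bits = 8
Set all host bits to 1:
Broadcast: 179.37.241.255


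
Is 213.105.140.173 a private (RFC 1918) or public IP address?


RFC 1918 private ranges:
  10.0.0.0/8 (10.0.0.0 - 10.255.255.255)
  172.16.0.0/12 (172.16.0.0 - 172.31.255.255)
  192.168.0.0/16 (192.168.0.0 - 192.168.255.255)
Public (not in any RFC 1918 range)


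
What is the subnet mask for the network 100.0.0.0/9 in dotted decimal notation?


/9 means 9 network bits, 23 host bits
Binary: 11111111100000000000000000000000
Mask: 255.128.0.0


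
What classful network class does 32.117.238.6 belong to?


First octet: 32
Binary: 00100000
0xxxxxxx -> Class A (1-126)
Class A, default mask 255.0.0.0 (/8)


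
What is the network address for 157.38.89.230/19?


IP:   10011101.00100110.01011001.11100110
Mask: 11111111.11111111.11100000.00000000
AND operation:
Net:  10011101.00100110.01000000.00000000
Network: 157.38.64.0/19


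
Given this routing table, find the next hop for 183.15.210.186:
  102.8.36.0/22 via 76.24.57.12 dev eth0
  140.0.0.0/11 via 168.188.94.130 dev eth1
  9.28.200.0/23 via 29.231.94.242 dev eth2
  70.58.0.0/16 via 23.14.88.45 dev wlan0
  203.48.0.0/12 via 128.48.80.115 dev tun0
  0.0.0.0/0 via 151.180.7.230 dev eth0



Longest prefix match for 183.15.210.186:
  /22 102.8.36.0: no
  /11 140.0.0.0: no
  /23 9.28.200.0: no
  /16 70.58.0.0: no
  /12 203.48.0.0: no
  /0 0.0.0.0: MATCH
Selected: next-hop 151.180.7.230 via eth0 (matched /0)


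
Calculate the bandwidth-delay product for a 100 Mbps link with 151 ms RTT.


BDP = bandwidth * RTT
= 100 Mbps * 151 ms
= 100 * 1e6 * 151 / 1000 bits
= 15100000 bits
= 1887500 bytes
= 1843.2617 KB
BDP = 15100000 bits (1887500 bytes)


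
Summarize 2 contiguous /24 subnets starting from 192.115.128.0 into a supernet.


Original prefix: /24
Number of subnets: 2 = 2^1
New prefix = 24 - 1 = 23
Supernet: 192.115.128.0/23


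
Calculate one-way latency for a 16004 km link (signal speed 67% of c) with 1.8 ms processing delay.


Speed = 0.67 * 3e5 km/s = 201000 km/s
Propagation delay = 16004 / 201000 = 0.0796 s = 79.6219 ms
Processing delay = 1.8 ms
Total one-way latency = 81.4219 ms


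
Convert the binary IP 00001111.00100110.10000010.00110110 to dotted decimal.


00001111 = 15
00100110 = 38
10000010 = 130
00110110 = 54
IP: 15.38.130.54


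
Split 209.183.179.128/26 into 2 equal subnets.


New prefix = 26 + 1 = 27
Each subnet has 32 addresses
  209.183.179.128/27
  209.183.179.160/27
Subnets: 209.183.179.128/27, 209.183.179.160/27


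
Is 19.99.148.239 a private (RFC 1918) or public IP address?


RFC 1918 private ranges:
  10.0.0.0/8 (10.0.0.0 - 10.255.255.255)
  172.16.0.0/12 (172.16.0.0 - 172.31.255.255)
  192.168.0.0/16 (192.168.0.0 - 192.168.255.255)
Public (not in any RFC 1918 range)


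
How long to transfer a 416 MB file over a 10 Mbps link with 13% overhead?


Effective throughput = 10 * (1 - 13/100) = 8.7 Mbps
File size in Mb = 416 * 8 = 3328 Mb
Time = 3328 / 8.7
Time = 382.5287 seconds


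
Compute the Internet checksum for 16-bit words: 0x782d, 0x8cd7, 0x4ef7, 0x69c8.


Sum all words (with carry folding):
+ 0x782d = 0x782d
+ 0x8cd7 = 0x0505
+ 0x4ef7 = 0x53fc
+ 0x69c8 = 0xbdc4
One's complement: ~0xbdc4
Checksum = 0x423b


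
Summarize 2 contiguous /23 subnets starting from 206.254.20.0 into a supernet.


Original prefix: /23
Number of subnets: 2 = 2^1
New prefix = 23 - 1 = 22
Supernet: 206.254.20.0/22


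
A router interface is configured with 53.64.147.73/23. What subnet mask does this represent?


/23 means 23 network bits, 9 host bits
Binary: 11111111111111111111111000000000
Mask: 255.255.254.0


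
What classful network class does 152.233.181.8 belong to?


First octet: 152
Binary: 10011000
10xxxxxx -> Class B (128-191)
Class B, default mask 255.255.0.0 (/16)


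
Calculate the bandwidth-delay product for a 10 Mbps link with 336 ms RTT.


BDP = bandwidth * RTT
= 10 Mbps * 336 ms
= 10 * 1e6 * 336 / 1000 bits
= 3360000 bits
= 420000 bytes
= 410.1562 KB
BDP = 3360000 bits (420000 bytes)


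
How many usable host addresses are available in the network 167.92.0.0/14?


Host bits = 32 - 14 = 18
Total addresses = 2^18 = 262144
Usable = total - 2 (network and broadcast)
Usable hosts: 262142


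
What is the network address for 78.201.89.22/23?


IP:   01001110.11001001.01011001.00010110
Mask: 11111111.11111111.11111110.00000000
AND operation:
Net:  01001110.11001001.01011000.00000000
Network: 78.201.88.0/23


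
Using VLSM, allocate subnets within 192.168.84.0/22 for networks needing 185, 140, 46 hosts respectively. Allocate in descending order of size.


185 hosts -> /24 (254 usable): 192.168.84.0/24
140 hosts -> /24 (254 usable): 192.168.85.0/24
46 hosts -> /26 (62 usable): 192.168.86.0/26
Allocation: 192.168.84.0/24 (185 hosts, 254 usable); 192.168.85.0/24 (140 hosts, 254 usable); 192.168.86.0/26 (46 hosts, 62 usable)


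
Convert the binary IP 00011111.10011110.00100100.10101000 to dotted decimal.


00011111 = 31
10011110 = 158
00100100 = 36
10101000 = 168
IP: 31.158.36.168


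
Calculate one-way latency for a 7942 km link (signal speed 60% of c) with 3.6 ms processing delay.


Speed = 0.6 * 3e5 km/s = 180000 km/s
Propagation delay = 7942 / 180000 = 0.0441 s = 44.1222 ms
Processing delay = 3.6 ms
Total one-way latency = 47.7222 ms


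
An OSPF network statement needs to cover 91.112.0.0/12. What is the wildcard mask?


Subnet mask: 255.240.0.0
Wildcard = 255.255.255.255 - subnet mask
255 - 255 = 0
255 - 240 = 15
255 - 0 = 255
255 - 0 = 255
Wildcard: 0.15.255.255


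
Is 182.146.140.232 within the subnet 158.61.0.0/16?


Subnet network: 158.61.0.0
Test IP AND mask: 182.146.0.0
No, 182.146.140.232 is not in 158.61.0.0/16


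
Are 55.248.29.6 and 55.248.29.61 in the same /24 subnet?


Mask: 255.255.255.0
55.248.29.6 AND mask = 55.248.29.0
55.248.29.61 AND mask = 55.248.29.0
Yes, same subnet (55.248.29.0)


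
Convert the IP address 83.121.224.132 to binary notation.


83 = 01010011
121 = 01111001
224 = 11100000
132 = 10000100
Binary: 01010011.01111001.11100000.10000100


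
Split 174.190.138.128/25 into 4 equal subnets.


New prefix = 25 + 2 = 27
Each subnet has 32 addresses
  174.190.138.128/27
  174.190.138.160/27
  174.190.138.192/27
  174.190.138.224/27
Subnets: 174.190.138.128/27, 174.190.138.160/27, 174.190.138.192/27, 174.190.138.224/27


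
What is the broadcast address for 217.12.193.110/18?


Network: 217.12.192.0/18
Host bits = 14
Set all host bits to 1:
Broadcast: 217.12.255.255


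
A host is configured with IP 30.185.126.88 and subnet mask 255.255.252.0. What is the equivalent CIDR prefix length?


Binary: 11111111.11111111.11111100.00000000
Count leading 1s
Prefix: /22


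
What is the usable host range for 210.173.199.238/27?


Network: 210.173.199.224
Broadcast: 210.173.199.255
First usable = network + 1
Last usable = broadcast - 1
Range: 210.173.199.225 to 210.173.199.254


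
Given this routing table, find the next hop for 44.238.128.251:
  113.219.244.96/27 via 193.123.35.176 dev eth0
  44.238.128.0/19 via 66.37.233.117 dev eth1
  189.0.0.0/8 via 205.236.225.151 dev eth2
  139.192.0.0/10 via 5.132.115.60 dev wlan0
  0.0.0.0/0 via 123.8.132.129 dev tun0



Longest prefix match for 44.238.128.251:
  /27 113.219.244.96: no
  /19 44.238.128.0: MATCH
  /8 189.0.0.0: no
  /10 139.192.0.0: no
  /0 0.0.0.0: MATCH
Selected: next-hop 66.37.233.117 via eth1 (matched /19)


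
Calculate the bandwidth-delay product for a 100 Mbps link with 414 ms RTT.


BDP = bandwidth * RTT
= 100 Mbps * 414 ms
= 100 * 1e6 * 414 / 1000 bits
= 41400000 bits
= 5175000 bytes
= 5053.7109 KB
BDP = 41400000 bits (5175000 bytes)


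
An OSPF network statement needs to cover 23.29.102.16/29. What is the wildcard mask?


Subnet mask: 255.255.255.248
Wildcard = 255.255.255.255 - subnet mask
255 - 255 = 0
255 - 255 = 0
255 - 255 = 0
255 - 248 = 7
Wildcard: 0.0.0.7


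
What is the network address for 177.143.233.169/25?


IP:   10110001.10001111.11101001.10101001
Mask: 11111111.11111111.11111111.10000000
AND operation:
Net:  10110001.10001111.11101001.10000000
Network: 177.143.233.128/25


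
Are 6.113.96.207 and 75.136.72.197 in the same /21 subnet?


Mask: 255.255.248.0
6.113.96.207 AND mask = 6.113.96.0
75.136.72.197 AND mask = 75.136.72.0
No, different subnets (6.113.96.0 vs 75.136.72.0)


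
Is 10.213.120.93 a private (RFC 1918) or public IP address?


RFC 1918 private ranges:
  10.0.0.0/8 (10.0.0.0 - 10.255.255.255)
  172.16.0.0/12 (172.16.0.0 - 172.31.255.255)
  192.168.0.0/16 (192.168.0.0 - 192.168.255.255)
Private (in 10.0.0.0/8)


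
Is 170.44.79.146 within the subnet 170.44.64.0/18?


Subnet network: 170.44.64.0
Test IP AND mask: 170.44.64.0
Yes, 170.44.79.146 is in 170.44.64.0/18


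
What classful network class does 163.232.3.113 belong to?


First octet: 163
Binary: 10100011
10xxxxxx -> Class B (128-191)
Class B, default mask 255.255.0.0 (/16)


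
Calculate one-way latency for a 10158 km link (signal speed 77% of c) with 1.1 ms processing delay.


Speed = 0.77 * 3e5 km/s = 231000 km/s
Propagation delay = 10158 / 231000 = 0.044 s = 43.974 ms
Processing delay = 1.1 ms
Total one-way latency = 45.074 ms


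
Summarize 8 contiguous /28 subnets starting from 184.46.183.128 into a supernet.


Original prefix: /28
Number of subnets: 8 = 2^3
New prefix = 28 - 3 = 25
Supernet: 184.46.183.128/25


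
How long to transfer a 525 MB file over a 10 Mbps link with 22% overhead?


Effective throughput = 10 * (1 - 22/100) = 7.8 Mbps
File size in Mb = 525 * 8 = 4200 Mb
Time = 4200 / 7.8
Time = 538.4615 seconds


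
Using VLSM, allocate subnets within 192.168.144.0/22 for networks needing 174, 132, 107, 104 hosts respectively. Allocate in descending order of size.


174 hosts -> /24 (254 usable): 192.168.144.0/24
132 hosts -> /24 (254 usable): 192.168.145.0/24
107 hosts -> /25 (126 usable): 192.168.146.0/25
104 hosts -> /25 (126 usable): 192.168.146.128/25
Allocation: 192.168.144.0/24 (174 hosts, 254 usable); 192.168.145.0/24 (132 hosts, 254 usable); 192.168.146.0/25 (107 hosts, 126 usable); 192.168.146.128/25 (104 hosts, 126 usable)


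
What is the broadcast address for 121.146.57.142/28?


Network: 121.146.57.128/28
Host bits = 4
Set all host bits to 1:
Broadcast: 121.146.57.143


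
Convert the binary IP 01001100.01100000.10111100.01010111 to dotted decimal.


01001100 = 76
01100000 = 96
10111100 = 188
01010111 = 87
IP: 76.96.188.87


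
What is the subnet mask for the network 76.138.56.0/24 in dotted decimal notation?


/24 means 24 network bits, 8 host bits
Binary: 11111111111111111111111100000000
Mask: 255.255.255.0


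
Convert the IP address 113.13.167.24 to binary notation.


113 = 01110001
13 = 00001101
167 = 10100111
24 = 00011000
Binary: 01110001.00001101.10100111.00011000


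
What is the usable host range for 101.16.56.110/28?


Network: 101.16.56.96
Broadcast: 101.16.56.111
First usable = network + 1
Last usable = broadcast - 1
Range: 101.16.56.97 to 101.16.56.110


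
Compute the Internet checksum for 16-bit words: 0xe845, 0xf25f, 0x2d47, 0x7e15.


Sum all words (with carry folding):
+ 0xe845 = 0xe845
+ 0xf25f = 0xdaa5
+ 0x2d47 = 0x07ed
+ 0x7e15 = 0x8602
One's complement: ~0x8602
Checksum = 0x79fd


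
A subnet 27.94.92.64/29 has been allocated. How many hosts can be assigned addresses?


Host bits = 32 - 29 = 3
Total addresses = 2^3 = 8
Usable = total - 2 (network and broadcast)
Usable hosts: 6


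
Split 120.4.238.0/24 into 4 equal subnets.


New prefix = 24 + 2 = 26
Each subnet has 64 addresses
  120.4.238.0/26
  120.4.238.64/26
  120.4.238.128/26
  120.4.238.192/26
Subnets: 120.4.238.0/26, 120.4.238.64/26, 120.4.238.128/26, 120.4.238.192/26


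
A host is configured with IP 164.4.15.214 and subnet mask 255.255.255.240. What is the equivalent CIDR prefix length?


Binary: 11111111.11111111.11111111.11110000
Count leading 1s
Prefix: /28


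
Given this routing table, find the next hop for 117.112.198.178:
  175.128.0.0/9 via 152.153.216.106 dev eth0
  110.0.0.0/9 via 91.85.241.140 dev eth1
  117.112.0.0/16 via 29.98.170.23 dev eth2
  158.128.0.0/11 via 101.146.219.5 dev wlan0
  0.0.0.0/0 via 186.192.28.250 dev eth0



Longest prefix match for 117.112.198.178:
  /9 175.128.0.0: no
  /9 110.0.0.0: no
  /16 117.112.0.0: MATCH
  /11 158.128.0.0: no
  /0 0.0.0.0: MATCH
Selected: next-hop 29.98.170.23 via eth2 (matched /16)


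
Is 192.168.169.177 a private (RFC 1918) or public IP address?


RFC 1918 private ranges:
  10.0.0.0/8 (10.0.0.0 - 10.255.255.255)
  172.16.0.0/12 (172.16.0.0 - 172.31.255.255)
  192.168.0.0/16 (192.168.0.0 - 192.168.255.255)
Private (in 192.168.0.0/16)


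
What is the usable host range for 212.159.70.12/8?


Network: 212.0.0.0
Broadcast: 212.255.255.255
First usable = network + 1
Last usable = broadcast - 1
Range: 212.0.0.1 to 212.255.255.254


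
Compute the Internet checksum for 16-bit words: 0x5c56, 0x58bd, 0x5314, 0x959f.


Sum all words (with carry folding):
+ 0x5c56 = 0x5c56
+ 0x58bd = 0xb513
+ 0x5314 = 0x0828
+ 0x959f = 0x9dc7
One's complement: ~0x9dc7
Checksum = 0x6238


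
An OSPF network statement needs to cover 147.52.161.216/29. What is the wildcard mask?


Subnet mask: 255.255.255.248
Wildcard = 255.255.255.255 - subnet mask
255 - 255 = 0
255 - 255 = 0
255 - 255 = 0
255 - 248 = 7
Wildcard: 0.0.0.7


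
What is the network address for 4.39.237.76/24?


IP:   00000100.00100111.11101101.01001100
Mask: 11111111.11111111.11111111.00000000
AND operation:
Net:  00000100.00100111.11101101.00000000
Network: 4.39.237.0/24


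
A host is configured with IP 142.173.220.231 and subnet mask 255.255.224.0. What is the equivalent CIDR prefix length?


Binary: 11111111.11111111.11100000.00000000
Count leading 1s
Prefix: /19


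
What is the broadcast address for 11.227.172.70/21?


Network: 11.227.168.0/21
Host bits = 11
Set all host bits to 1:
Broadcast: 11.227.175.255


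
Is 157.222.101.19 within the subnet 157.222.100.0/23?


Subnet network: 157.222.100.0
Test IP AND mask: 157.222.100.0
Yes, 157.222.101.19 is in 157.222.100.0/23


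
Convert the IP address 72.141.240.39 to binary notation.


72 = 01001000
141 = 10001101
240 = 11110000
39 = 00100111
Binary: 01001000.10001101.11110000.00100111


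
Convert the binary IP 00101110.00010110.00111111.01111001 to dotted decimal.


00101110 = 46
00010110 = 22
00111111 = 63
01111001 = 121
IP: 46.22.63.121


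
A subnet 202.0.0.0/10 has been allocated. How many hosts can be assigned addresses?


Host bits = 32 - 10 = 22
Total addresses = 2^22 = 4194304
Usable = total - 2 (network and broadcast)
Usable hosts: 4194302


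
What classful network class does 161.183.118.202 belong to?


First octet: 161
Binary: 10100001
10xxxxxx -> Class B (128-191)
Class B, default mask 255.255.0.0 (/16)


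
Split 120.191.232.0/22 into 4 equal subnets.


New prefix = 22 + 2 = 24
Each subnet has 256 addresses
  120.191.232.0/24
  120.191.233.0/24
  120.191.234.0/24
  120.191.235.0/24
Subnets: 120.191.232.0/24, 120.191.233.0/24, 120.191.234.0/24, 120.191.235.0/24


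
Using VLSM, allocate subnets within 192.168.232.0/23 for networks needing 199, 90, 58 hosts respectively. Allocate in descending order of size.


199 hosts -> /24 (254 usable): 192.168.232.0/24
90 hosts -> /25 (126 usable): 192.168.233.0/25
58 hosts -> /26 (62 usable): 192.168.233.128/26
Allocation: 192.168.232.0/24 (199 hosts, 254 usable); 192.168.233.0/25 (90 hosts, 126 usable); 192.168.233.128/26 (58 hosts, 62 usable)


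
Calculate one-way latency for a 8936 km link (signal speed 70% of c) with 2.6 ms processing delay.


Speed = 0.7 * 3e5 km/s = 210000 km/s
Propagation delay = 8936 / 210000 = 0.0426 s = 42.5524 ms
Processing delay = 2.6 ms
Total one-way latency = 45.1524 ms


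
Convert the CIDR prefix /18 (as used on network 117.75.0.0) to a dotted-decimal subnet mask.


/18 means 18 network bits, 14 host bits
Binary: 11111111111111111100000000000000
Mask: 255.255.192.0


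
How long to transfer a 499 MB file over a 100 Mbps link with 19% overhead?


Effective throughput = 100 * (1 - 19/100) = 81 Mbps
File size in Mb = 499 * 8 = 3992 Mb
Time = 3992 / 81
Time = 49.284 seconds


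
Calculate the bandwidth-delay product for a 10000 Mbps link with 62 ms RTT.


BDP = bandwidth * RTT
= 10000 Mbps * 62 ms
= 10000 * 1e6 * 62 / 1000 bits
= 620000000 bits
= 77500000 bytes
= 75683.5938 KB
BDP = 620000000 bits (77500000 bytes)


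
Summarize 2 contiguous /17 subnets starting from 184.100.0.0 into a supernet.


Original prefix: /17
Number of subnets: 2 = 2^1
New prefix = 17 - 1 = 16
Supernet: 184.100.0.0/16


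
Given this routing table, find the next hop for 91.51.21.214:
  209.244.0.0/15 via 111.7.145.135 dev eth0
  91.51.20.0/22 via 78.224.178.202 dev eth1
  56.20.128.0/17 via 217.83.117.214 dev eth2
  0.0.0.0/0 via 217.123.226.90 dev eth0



Longest prefix match for 91.51.21.214:
  /15 209.244.0.0: no
  /22 91.51.20.0: MATCH
  /17 56.20.128.0: no
  /0 0.0.0.0: MATCH
Selected: next-hop 78.224.178.202 via eth1 (matched /22)


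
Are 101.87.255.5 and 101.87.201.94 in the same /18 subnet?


Mask: 255.255.192.0
101.87.255.5 AND mask = 101.87.192.0
101.87.201.94 AND mask = 101.87.192.0
Yes, same subnet (101.87.192.0)


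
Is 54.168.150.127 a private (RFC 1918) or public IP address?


RFC 1918 private ranges:
  10.0.0.0/8 (10.0.0.0 - 10.255.255.255)
  172.16.0.0/12 (172.16.0.0 - 172.31.255.255)
  192.168.0.0/16 (192.168.0.0 - 192.168.255.255)
Public (not in any RFC 1918 range)


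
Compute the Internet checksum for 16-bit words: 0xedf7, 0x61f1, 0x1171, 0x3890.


Sum all words (with carry folding):
+ 0xedf7 = 0xedf7
+ 0x61f1 = 0x4fe9
+ 0x1171 = 0x615a
+ 0x3890 = 0x99ea
One's complement: ~0x99ea
Checksum = 0x6615


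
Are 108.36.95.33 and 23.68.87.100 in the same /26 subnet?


Mask: 255.255.255.192
108.36.95.33 AND mask = 108.36.95.0
23.68.87.100 AND mask = 23.68.87.64
No, different subnets (108.36.95.0 vs 23.68.87.64)


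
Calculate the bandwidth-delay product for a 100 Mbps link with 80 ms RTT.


BDP = bandwidth * RTT
= 100 Mbps * 80 ms
= 100 * 1e6 * 80 / 1000 bits
= 8000000 bits
= 1000000 bytes
= 976.5625 KB
BDP = 8000000 bits (1000000 bytes)


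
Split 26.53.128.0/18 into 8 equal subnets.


New prefix = 18 + 3 = 21
Each subnet has 2048 addresses
  26.53.128.0/21
  26.53.136.0/21
  26.53.144.0/21
  26.53.152.0/21
  26.53.160.0/21
  26.53.168.0/21
  26.53.176.0/21
  26.53.184.0/21
Subnets: 26.53.128.0/21, 26.53.136.0/21, 26.53.144.0/21, 26.53.152.0/21, 26.53.160.0/21, 26.53.168.0/21, 26.53.176.0/21, 26.53.184.0/21


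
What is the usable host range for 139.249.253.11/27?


Network: 139.249.253.0
Broadcast: 139.249.253.31
First usable = network + 1
Last usable = broadcast - 1
Range: 139.249.253.1 to 139.249.253.30


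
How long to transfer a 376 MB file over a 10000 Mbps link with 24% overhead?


Effective throughput = 10000 * (1 - 24/100) = 7600 Mbps
File size in Mb = 376 * 8 = 3008 Mb
Time = 3008 / 7600
Time = 0.3958 seconds


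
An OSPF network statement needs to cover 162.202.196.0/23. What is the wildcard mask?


Subnet mask: 255.255.254.0
Wildcard = 255.255.255.255 - subnet mask
255 - 255 = 0
255 - 255 = 0
255 - 254 = 1
255 - 0 = 255
Wildcard: 0.0.1.255


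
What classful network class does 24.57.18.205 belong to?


First octet: 24
Binary: 00011000
0xxxxxxx -> Class A (1-126)
Class A, default mask 255.0.0.0 (/8)


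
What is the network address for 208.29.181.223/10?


IP:   11010000.00011101.10110101.11011111
Mask: 11111111.11000000.00000000.00000000
AND operation:
Net:  11010000.00000000.00000000.00000000
Network: 208.0.0.0/10


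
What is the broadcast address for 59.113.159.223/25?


Network: 59.113.159.128/25
Host bits = 7
Set all host bits to 1:
Broadcast: 59.113.159.255


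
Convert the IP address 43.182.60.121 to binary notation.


43 = 00101011
182 = 10110110
60 = 00111100
121 = 01111001
Binary: 00101011.10110110.00111100.01111001


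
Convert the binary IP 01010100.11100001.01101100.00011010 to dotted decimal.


01010100 = 84
11100001 = 225
01101100 = 108
00011010 = 26
IP: 84.225.108.26


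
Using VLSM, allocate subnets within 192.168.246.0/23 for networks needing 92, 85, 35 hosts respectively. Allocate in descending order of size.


92 hosts -> /25 (126 usable): 192.168.246.0/25
85 hosts -> /25 (126 usable): 192.168.246.128/25
35 hosts -> /26 (62 usable): 192.168.247.0/26
Allocation: 192.168.246.0/25 (92 hosts, 126 usable); 192.168.246.128/25 (85 hosts, 126 usable); 192.168.247.0/26 (35 hosts, 62 usable)


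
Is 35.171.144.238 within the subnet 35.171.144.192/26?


Subnet network: 35.171.144.192
Test IP AND mask: 35.171.144.192
Yes, 35.171.144.238 is in 35.171.144.192/26


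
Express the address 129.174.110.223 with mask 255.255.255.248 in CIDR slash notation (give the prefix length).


Binary: 11111111.11111111.11111111.11111000
Count leading 1s
Prefix: /29


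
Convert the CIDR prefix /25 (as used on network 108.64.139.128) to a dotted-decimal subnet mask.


/25 means 25 network bits, 7 host bits
Binary: 11111111111111111111111110000000
Mask: 255.255.255.128


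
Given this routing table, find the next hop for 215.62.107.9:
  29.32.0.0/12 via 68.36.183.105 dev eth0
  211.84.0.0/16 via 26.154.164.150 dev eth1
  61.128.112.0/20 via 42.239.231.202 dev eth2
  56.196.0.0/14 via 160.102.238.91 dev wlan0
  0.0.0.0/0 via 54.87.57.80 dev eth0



Longest prefix match for 215.62.107.9:
  /12 29.32.0.0: no
  /16 211.84.0.0: no
  /20 61.128.112.0: no
  /14 56.196.0.0: no
  /0 0.0.0.0: MATCH
Selected: next-hop 54.87.57.80 via eth0 (matched /0)


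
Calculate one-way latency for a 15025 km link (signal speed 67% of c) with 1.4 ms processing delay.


Speed = 0.67 * 3e5 km/s = 201000 km/s
Propagation delay = 15025 / 201000 = 0.0748 s = 74.7512 ms
Processing delay = 1.4 ms
Total one-way latency = 76.1512 ms


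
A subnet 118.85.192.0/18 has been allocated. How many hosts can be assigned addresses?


Host bits = 32 - 18 = 14
Total addresses = 2^14 = 16384
Usable = total - 2 (network and broadcast)
Usable hosts: 16382


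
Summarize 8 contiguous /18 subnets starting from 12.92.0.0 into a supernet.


Original prefix: /18
Number of subnets: 8 = 2^3
New prefix = 18 - 3 = 15
Supernet: 12.92.0.0/15


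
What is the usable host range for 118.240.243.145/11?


Network: 118.224.0.0
Broadcast: 118.255.255.255
First usable = network + 1
Last usable = broadcast - 1
Range: 118.224.0.1 to 118.255.255.254


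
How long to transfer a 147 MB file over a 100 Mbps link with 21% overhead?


Effective throughput = 100 * (1 - 21/100) = 79 Mbps
File size in Mb = 147 * 8 = 1176 Mb
Time = 1176 / 79
Time = 14.8861 seconds
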